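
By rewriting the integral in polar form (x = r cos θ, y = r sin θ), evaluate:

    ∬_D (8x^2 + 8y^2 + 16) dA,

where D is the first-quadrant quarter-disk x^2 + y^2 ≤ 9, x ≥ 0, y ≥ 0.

The region D is 0 ≤ r ≤ 3, 0 ≤ θ ≤ π/2 in polar coordinates, where x = r cos(θ), y = r sin(θ), and dA = r dr dθ.

Under the substitution, the integrand becomes 8r^2 + 16, so

    ∬_D (8x^2 + 8y^2 + 16) dA = ∫_{0}^{π/2} ∫_{0}^{3} (8r^2 + 16) · r dr dθ.

Inner integral (in r): ∫_{0}^{3} (8r^2 + 16) · r dr = 234.

Outer integral (in θ): ∫_{0}^{π/2} (234) dθ = 117π.

Therefore ∬_D (8x^2 + 8y^2 + 16) dA = 117π.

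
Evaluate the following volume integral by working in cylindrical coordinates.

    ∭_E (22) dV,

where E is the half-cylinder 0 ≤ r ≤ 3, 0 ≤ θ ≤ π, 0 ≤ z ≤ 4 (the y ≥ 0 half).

In cylindrical coordinates, x = r cos(θ), y = r sin(θ), z = z, and dV = r dr dθ dz.

The integrand becomes 22, so

    ∭_E (22) dV = ∫_{0}^{π} ∫_{0}^{3} ∫_{0}^{4} (22) · r dz dr dθ.

Inner (z): 88r.
Middle (r from 0 to 3): 396.
Outer (θ): 396π.

Therefore the triple integral equals 396π.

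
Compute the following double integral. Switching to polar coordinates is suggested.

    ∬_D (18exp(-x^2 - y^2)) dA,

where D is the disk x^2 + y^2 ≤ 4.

The region D is 0 ≤ r ≤ 2, 0 ≤ θ ≤ 2π in polar coordinates, where x = r cos(θ), y = r sin(θ), and dA = r dr dθ.

Under the substitution, the integrand becomes 18exp(-r^2), so

    ∬_D (18exp(-x^2 - y^2)) dA = ∫_{0}^{2π} ∫_{0}^{2} (18exp(-r^2)) · r dr dθ.

Inner integral (in r): ∫_{0}^{2} (18exp(-r^2)) · r dr = 9 - 9exp(-4).

Outer integral (in θ): ∫_{0}^{2π} (9 - 9exp(-4)) dθ = -18π exp(-4) + 18π.

Therefore ∬_D (18exp(-x^2 - y^2)) dA = -18π exp(-4) + 18π.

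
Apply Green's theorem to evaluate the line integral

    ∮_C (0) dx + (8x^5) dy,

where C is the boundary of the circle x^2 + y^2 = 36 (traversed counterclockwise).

Green's theorem converts the closed line integral into a double integral over the enclosed region D:

    ∮_C P dx + Q dy = ∬_D (∂Q/∂x - ∂P/∂y) dA.

Here P = 0, Q = 8x^5, so

    ∂Q/∂x = 40x^4,    ∂P/∂y = 0,
    ∂Q/∂x - ∂P/∂y = 40x^4.

D is the region x^2 + y^2 ≤ 36. Evaluating the double integral:

In polar coordinates (x = r cos θ, y = r sin θ, dA = r dr dθ) the integrand becomes 40r^4cos(θ)^4, so

    ∬_D (40x^4) dA = ∫_0^{2π} ∫_0^{6} (40r^4cos(θ)^4) · r dr dθ.

Inner (r from 0 to 6): 311040cos(θ)^4.
Outer (θ from 0 to 2π): 233280π.

Therefore ∮_C P dx + Q dy = 233280π.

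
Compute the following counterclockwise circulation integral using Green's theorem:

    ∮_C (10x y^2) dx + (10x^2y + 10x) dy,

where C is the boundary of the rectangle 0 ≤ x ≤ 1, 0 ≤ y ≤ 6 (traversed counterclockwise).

Green's theorem converts the closed line integral into a double integral over the enclosed region D:

    ∮_C P dx + Q dy = ∬_D (∂Q/∂x - ∂P/∂y) dA.

Here P = 10x y^2, Q = 10x^2y + 10x, so

    ∂Q/∂x = 20x y + 10,    ∂P/∂y = 20x y,
    ∂Q/∂x - ∂P/∂y = 10.

D is the region 0 ≤ x ≤ 1, 0 ≤ y ≤ 6. Evaluating the double integral:

    ∬_D (10) dA = ∫_0^{1} ∫_0^{6} (10) dy dx.

Inner (y from 0 to 6): 60.
Outer (x from 0 to 1): 60.

Therefore ∮_C P dx + Q dy = 60.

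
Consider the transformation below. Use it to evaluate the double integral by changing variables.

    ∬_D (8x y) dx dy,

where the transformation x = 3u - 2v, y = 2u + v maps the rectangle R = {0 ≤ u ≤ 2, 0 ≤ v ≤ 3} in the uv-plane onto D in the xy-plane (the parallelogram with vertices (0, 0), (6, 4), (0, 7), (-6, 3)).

Compute the Jacobian determinant of (x, y) with respect to (u, v):

    ∂(x,y)/∂(u,v) = | 3  -2 | = (3)(1) - (-2)(2) = 7.
                   | 2  1 |

Its absolute value is |J| = 7 (the area scaling factor).

Substituting x = 3u - 2v, y = 2u + v into the integrand,

    8x y → 48u^2 - 8u v - 16v^2,

so the integral becomes

    ∬_R (48u^2 - 8u v - 16v^2) · |J| du dv = ∫_0^2 ∫_0^3 (336u^2 - 56u v - 112v^2) dv du.

Inner (v): 1008u^2 - 252u - 1008.
Outer (u): 168.

Therefore ∬_D (8x y) dx dy = 168.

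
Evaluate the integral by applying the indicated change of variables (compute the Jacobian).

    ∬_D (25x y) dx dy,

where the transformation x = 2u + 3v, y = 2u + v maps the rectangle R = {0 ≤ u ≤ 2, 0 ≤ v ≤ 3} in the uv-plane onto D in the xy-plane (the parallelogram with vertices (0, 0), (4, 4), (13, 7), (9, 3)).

Compute the Jacobian determinant of (x, y) with respect to (u, v):

    ∂(x,y)/∂(u,v) = | 2  3 | = (2)(1) - (3)(2) = -4.
                   | 2  1 |

Its absolute value is |J| = 4 (the area scaling factor).

Substituting x = 2u + 3v, y = 2u + v into the integrand,

    25x y → 100u^2 + 200u v + 75v^2,

so the integral becomes

    ∬_R (100u^2 + 200u v + 75v^2) · |J| du dv = ∫_0^2 ∫_0^3 (400u^2 + 800u v + 300v^2) dv du.

Inner (v): 1200u^2 + 3600u + 2700.
Outer (u): 15800.

Therefore ∬_D (25x y) dx dy = 15800.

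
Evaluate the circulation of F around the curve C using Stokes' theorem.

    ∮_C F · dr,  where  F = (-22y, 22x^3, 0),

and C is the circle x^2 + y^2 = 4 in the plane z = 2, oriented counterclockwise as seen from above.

Let S be the flat disk x^2 + y^2 ≤ 4 in the plane z = 2, with upward unit normal n̂ = ẑ. By Stokes' theorem,

    ∮_C F · dr = ∬_S (∇ × F) · n̂ dS = ∬_D (curl F)_z dA,

where D is the disk x^2 + y^2 ≤ 4.

Compute the curl of F = (-22y, 22x^3, 0):
    (∇ × F)_x = ∂F_z/∂y - ∂F_y/∂z = 0,
    (∇ × F)_y = ∂F_x/∂z - ∂F_z/∂x = 0,
    (∇ × F)_z = ∂F_y/∂x - ∂F_x/∂y = 66x^2 + 22.

On z = 2, (curl F)_z = 66x^2 + 22.

Convert to polar (x = r cos θ, y = r sin θ, dA = r dr dθ); the integrand becomes 66r^2cos(θ)^2 + 22, so

    ∬_D (curl F)_z dA = ∫_0^{2π} ∫_0^{2} (66r^2cos(θ)^2 + 22) · r dr dθ.

Inner (r from 0 to 2): 264cos(θ)^2 + 44.
Outer (θ from 0 to 2π): 352π.

Therefore ∮_C F · dr = 352π.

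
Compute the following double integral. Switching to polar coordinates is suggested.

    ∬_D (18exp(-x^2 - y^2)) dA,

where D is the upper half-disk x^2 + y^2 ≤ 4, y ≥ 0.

The region D is 0 ≤ r ≤ 2, 0 ≤ θ ≤ π in polar coordinates, where x = r cos(θ), y = r sin(θ), and dA = r dr dθ.

Under the substitution, the integrand becomes 18exp(-r^2), so

    ∬_D (18exp(-x^2 - y^2)) dA = ∫_{0}^{π} ∫_{0}^{2} (18exp(-r^2)) · r dr dθ.

Inner integral (in r): ∫_{0}^{2} (18exp(-r^2)) · r dr = 9 - 9exp(-4).

Outer integral (in θ): ∫_{0}^{π} (9 - 9exp(-4)) dθ = -9π exp(-4) + 9π.

Therefore ∬_D (18exp(-x^2 - y^2)) dA = -9π exp(-4) + 9π.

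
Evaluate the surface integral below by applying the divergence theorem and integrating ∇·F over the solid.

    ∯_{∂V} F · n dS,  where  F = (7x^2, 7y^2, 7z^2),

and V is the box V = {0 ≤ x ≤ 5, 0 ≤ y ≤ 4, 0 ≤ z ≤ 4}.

By the divergence theorem,

    ∯_{∂V} F · n dS = ∭_V (∇ · F) dV.

Compute the divergence:
    ∇ · F = ∂F_x/∂x + ∂F_y/∂y + ∂F_z/∂z = 14x + 14y + 14z.

V is a rectangular box, so dV = dx dy dz with 0 ≤ x ≤ 5, 0 ≤ y ≤ 4, 0 ≤ z ≤ 4.

Integrate (14x + 14y + 14z) over V as an iterated integral:

    ∭_V (∇·F) dV = ∫_0^{5} ∫_0^{4} ∫_0^{4} (14x + 14y + 14z) dz dy dx.

Inner (z from 0 to 4): 56x + 56y + 112.
Middle (y from 0 to 4): 224x + 896.
Outer (x from 0 to 5): 7280.

Therefore ∯_{∂V} F · n dS = 7280.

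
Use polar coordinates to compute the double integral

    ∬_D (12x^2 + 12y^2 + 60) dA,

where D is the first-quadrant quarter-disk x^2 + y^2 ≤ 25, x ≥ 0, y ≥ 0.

The region D is 0 ≤ r ≤ 5, 0 ≤ θ ≤ π/2 in polar coordinates, where x = r cos(θ), y = r sin(θ), and dA = r dr dθ.

Under the substitution, the integrand becomes 12r^2 + 60, so

    ∬_D (12x^2 + 12y^2 + 60) dA = ∫_{0}^{π/2} ∫_{0}^{5} (12r^2 + 60) · r dr dθ.

Inner integral (in r): ∫_{0}^{5} (12r^2 + 60) · r dr = 2625.

Outer integral (in θ): ∫_{0}^{π/2} (2625) dθ = 2625π/2.

Therefore ∬_D (12x^2 + 12y^2 + 60) dA = 2625π/2.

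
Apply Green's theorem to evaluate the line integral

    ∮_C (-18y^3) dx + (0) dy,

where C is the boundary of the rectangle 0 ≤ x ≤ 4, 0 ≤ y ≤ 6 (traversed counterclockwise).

Green's theorem converts the closed line integral into a double integral over the enclosed region D:

    ∮_C P dx + Q dy = ∬_D (∂Q/∂x - ∂P/∂y) dA.

Here P = -18y^3, Q = 0, so

    ∂Q/∂x = 0,    ∂P/∂y = -54y^2,
    ∂Q/∂x - ∂P/∂y = 54y^2.

D is the region 0 ≤ x ≤ 4, 0 ≤ y ≤ 6. Evaluating the double integral:

    ∬_D (54y^2) dA = ∫_0^{4} ∫_0^{6} (54y^2) dy dx.

Inner (y from 0 to 6): 3888.
Outer (x from 0 to 4): 15552.

Therefore ∮_C P dx + Q dy = 15552.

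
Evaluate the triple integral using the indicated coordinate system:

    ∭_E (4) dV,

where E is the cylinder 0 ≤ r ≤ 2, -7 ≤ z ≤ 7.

In cylindrical coordinates, x = r cos(θ), y = r sin(θ), z = z, and dV = r dr dθ dz.

The integrand becomes 4, so

    ∭_E (4) dV = ∫_{0}^{2π} ∫_{0}^{2} ∫_{-7}^{7} (4) · r dz dr dθ.

Inner (z): 56r.
Middle (r from 0 to 2): 112.
Outer (θ): 224π.

Therefore the triple integral equals 224π.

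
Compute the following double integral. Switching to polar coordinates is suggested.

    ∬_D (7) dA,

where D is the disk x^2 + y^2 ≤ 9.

The region D is 0 ≤ r ≤ 3, 0 ≤ θ ≤ 2π in polar coordinates, where x = r cos(θ), y = r sin(θ), and dA = r dr dθ.

Under the substitution, the integrand becomes 7, so

    ∬_D (7) dA = ∫_{0}^{2π} ∫_{0}^{3} (7) · r dr dθ.

Inner integral (in r): ∫_{0}^{3} (7) · r dr = 63/2.

Outer integral (in θ): ∫_{0}^{2π} (63/2) dθ = 63π.

Therefore ∬_D (7) dA = 63π.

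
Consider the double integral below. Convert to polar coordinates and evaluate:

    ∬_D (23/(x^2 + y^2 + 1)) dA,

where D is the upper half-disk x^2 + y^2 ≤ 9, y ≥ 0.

The region D is 0 ≤ r ≤ 3, 0 ≤ θ ≤ π in polar coordinates, where x = r cos(θ), y = r sin(θ), and dA = r dr dθ.

Under the substitution, the integrand becomes 23/(r^2 + 1), so

    ∬_D (23/(x^2 + y^2 + 1)) dA = ∫_{0}^{π} ∫_{0}^{3} (23/(r^2 + 1)) · r dr dθ.

Inner integral (in r): ∫_{0}^{3} (23/(r^2 + 1)) · r dr = 23log(10)/2.

Outer integral (in θ): ∫_{0}^{π} (23log(10)/2) dθ = 23π log(10)/2.

Therefore ∬_D (23/(x^2 + y^2 + 1)) dA = 23π log(10)/2.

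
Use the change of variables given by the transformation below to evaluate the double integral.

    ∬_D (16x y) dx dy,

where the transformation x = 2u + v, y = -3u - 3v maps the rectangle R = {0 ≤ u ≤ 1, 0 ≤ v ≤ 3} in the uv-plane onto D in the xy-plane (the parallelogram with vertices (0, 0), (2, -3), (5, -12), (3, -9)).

Compute the Jacobian determinant of (x, y) with respect to (u, v):

    ∂(x,y)/∂(u,v) = | 2  1 | = (2)(-3) - (1)(-3) = -3.
                   | -3  -3 |

Its absolute value is |J| = 3 (the area scaling factor).

Substituting x = 2u + v, y = -3u - 3v into the integrand,

    16x y → -96u^2 - 144u v - 48v^2,

so the integral becomes

    ∬_R (-96u^2 - 144u v - 48v^2) · |J| du dv = ∫_0^1 ∫_0^3 (-288u^2 - 432u v - 144v^2) dv du.

Inner (v): -864u^2 - 1944u - 1296.
Outer (u): -2556.

Therefore ∬_D (16x y) dx dy = -2556.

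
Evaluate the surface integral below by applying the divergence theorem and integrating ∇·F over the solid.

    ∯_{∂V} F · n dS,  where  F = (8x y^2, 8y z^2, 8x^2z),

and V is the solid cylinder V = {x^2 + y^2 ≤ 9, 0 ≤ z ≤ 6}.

By the divergence theorem,

    ∯_{∂V} F · n dS = ∭_V (∇ · F) dV.

Compute the divergence:
    ∇ · F = ∂F_x/∂x + ∂F_y/∂y + ∂F_z/∂z = 8y^2 + 8z^2 + 8x^2 = 8x^2 + 8y^2 + 8z^2.

In cylindrical coordinates, x = r cos(θ), y = r sin(θ), z = z, dV = r dr dθ dz, with 0 ≤ r ≤ 3, 0 ≤ θ ≤ 2π, 0 ≤ z ≤ 6.

The integrand, after substitution and multiplying by the volume element, becomes (8r^2 + 8z^2) · r, so

    ∭_V (∇·F) dV = ∫_0^{2π} ∫_0^{3} ∫_0^{6} (8r^2 + 8z^2) · r dz dr dθ.

Inner (z from 0 to 6): 48r (r^2 + 12).
Middle (r from 0 to 3): 3564.
Outer (θ from 0 to 2π): 7128π.

Therefore ∯_{∂V} F · n dS = 7128π.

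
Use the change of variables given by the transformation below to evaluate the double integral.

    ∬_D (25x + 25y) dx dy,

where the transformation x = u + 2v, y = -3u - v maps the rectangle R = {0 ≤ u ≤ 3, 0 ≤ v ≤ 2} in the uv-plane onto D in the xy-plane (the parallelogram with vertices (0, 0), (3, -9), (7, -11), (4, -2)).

Compute the Jacobian determinant of (x, y) with respect to (u, v):

    ∂(x,y)/∂(u,v) = | 1  2 | = (1)(-1) - (2)(-3) = 5.
                   | -3  -1 |

Its absolute value is |J| = 5 (the area scaling factor).

Substituting x = u + 2v, y = -3u - v into the integrand,

    25x + 25y → -50u + 25v,

so the integral becomes

    ∬_R (-50u + 25v) · |J| du dv = ∫_0^3 ∫_0^2 (-250u + 125v) dv du.

Inner (v): 250 - 500u.
Outer (u): -1500.

Therefore ∬_D (25x + 25y) dx dy = -1500.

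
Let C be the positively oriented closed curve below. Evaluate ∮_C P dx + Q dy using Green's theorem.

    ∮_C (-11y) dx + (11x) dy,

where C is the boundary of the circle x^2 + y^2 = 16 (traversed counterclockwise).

Green's theorem converts the closed line integral into a double integral over the enclosed region D:

    ∮_C P dx + Q dy = ∬_D (∂Q/∂x - ∂P/∂y) dA.

Here P = -11y, Q = 11x, so

    ∂Q/∂x = 11,    ∂P/∂y = -11,
    ∂Q/∂x - ∂P/∂y = 22.

D is the region x^2 + y^2 ≤ 16. Evaluating the double integral:

In polar coordinates (x = r cos θ, y = r sin θ, dA = r dr dθ) the integrand becomes 22, so

    ∬_D (22) dA = ∫_0^{2π} ∫_0^{4} (22) · r dr dθ.

Inner (r from 0 to 4): 176.
Outer (θ from 0 to 2π): 352π.

Therefore ∮_C P dx + Q dy = 352π.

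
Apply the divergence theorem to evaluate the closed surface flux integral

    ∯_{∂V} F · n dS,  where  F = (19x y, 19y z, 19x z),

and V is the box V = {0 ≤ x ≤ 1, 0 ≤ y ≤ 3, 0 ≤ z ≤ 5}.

By the divergence theorem,

    ∯_{∂V} F · n dS = ∭_V (∇ · F) dV.

Compute the divergence:
    ∇ · F = ∂F_x/∂x + ∂F_y/∂y + ∂F_z/∂z = 19y + 19z + 19x = 19x + 19y + 19z.

V is a rectangular box, so dV = dx dy dz with 0 ≤ x ≤ 1, 0 ≤ y ≤ 3, 0 ≤ z ≤ 5.

Integrate (19x + 19y + 19z) over V as an iterated integral:

    ∭_V (∇·F) dV = ∫_0^{1} ∫_0^{3} ∫_0^{5} (19x + 19y + 19z) dz dy dx.

Inner (z from 0 to 5): 95x + 95y + 475/2.
Middle (y from 0 to 3): 285x + 1140.
Outer (x from 0 to 1): 2565/2.

Therefore ∯_{∂V} F · n dS = 2565/2.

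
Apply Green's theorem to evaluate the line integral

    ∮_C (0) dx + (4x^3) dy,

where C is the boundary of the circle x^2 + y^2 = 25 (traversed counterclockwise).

Green's theorem converts the closed line integral into a double integral over the enclosed region D:

    ∮_C P dx + Q dy = ∬_D (∂Q/∂x - ∂P/∂y) dA.

Here P = 0, Q = 4x^3, so

    ∂Q/∂x = 12x^2,    ∂P/∂y = 0,
    ∂Q/∂x - ∂P/∂y = 12x^2.

D is the region x^2 + y^2 ≤ 25. Evaluating the double integral:

In polar coordinates (x = r cos θ, y = r sin θ, dA = r dr dθ) the integrand becomes 12r^2cos(θ)^2, so

    ∬_D (12x^2) dA = ∫_0^{2π} ∫_0^{5} (12r^2cos(θ)^2) · r dr dθ.

Inner (r from 0 to 5): 1875cos(θ)^2.
Outer (θ from 0 to 2π): 1875π.

Therefore ∮_C P dx + Q dy = 1875π.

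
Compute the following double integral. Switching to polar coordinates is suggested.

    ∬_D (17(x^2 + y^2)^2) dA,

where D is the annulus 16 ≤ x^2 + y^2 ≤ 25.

The region D is 4 ≤ r ≤ 5, 0 ≤ θ ≤ 2π in polar coordinates, where x = r cos(θ), y = r sin(θ), and dA = r dr dθ.

Under the substitution, the integrand becomes 17r^4, so

    ∬_D (17(x^2 + y^2)^2) dA = ∫_{0}^{2π} ∫_{4}^{5} (17r^4) · r dr dθ.

Inner integral (in r): ∫_{4}^{5} (17r^4) · r dr = 65331/2.

Outer integral (in θ): ∫_{0}^{2π} (65331/2) dθ = 65331π.

Therefore ∬_D (17(x^2 + y^2)^2) dA = 65331π.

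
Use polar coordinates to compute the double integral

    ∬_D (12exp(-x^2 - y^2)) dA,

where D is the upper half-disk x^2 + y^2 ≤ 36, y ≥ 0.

The region D is 0 ≤ r ≤ 6, 0 ≤ θ ≤ π in polar coordinates, where x = r cos(θ), y = r sin(θ), and dA = r dr dθ.

Under the substitution, the integrand becomes 12exp(-r^2), so

    ∬_D (12exp(-x^2 - y^2)) dA = ∫_{0}^{π} ∫_{0}^{6} (12exp(-r^2)) · r dr dθ.

Inner integral (in r): ∫_{0}^{6} (12exp(-r^2)) · r dr = 6 - 6exp(-36).

Outer integral (in θ): ∫_{0}^{π} (6 - 6exp(-36)) dθ = -6π exp(-36) + 6π.

Therefore ∬_D (12exp(-x^2 - y^2)) dA = -6π exp(-36) + 6π.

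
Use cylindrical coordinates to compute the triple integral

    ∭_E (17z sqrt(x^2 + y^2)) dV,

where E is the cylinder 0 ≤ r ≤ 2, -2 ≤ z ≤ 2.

In cylindrical coordinates, x = r cos(θ), y = r sin(θ), z = z, and dV = r dr dθ dz.

The integrand becomes 17r z, so

    ∭_E (17z sqrt(x^2 + y^2)) dV = ∫_{0}^{2π} ∫_{0}^{2} ∫_{-2}^{2} (17r z) · r dz dr dθ.

Inner (z): 0.
Middle (r from 0 to 2): 0.
Outer (θ): 0.

Therefore the triple integral equals 0.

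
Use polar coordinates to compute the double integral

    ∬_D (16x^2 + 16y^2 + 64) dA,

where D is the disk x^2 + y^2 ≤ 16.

The region D is 0 ≤ r ≤ 4, 0 ≤ θ ≤ 2π in polar coordinates, where x = r cos(θ), y = r sin(θ), and dA = r dr dθ.

Under the substitution, the integrand becomes 16r^2 + 64, so

    ∬_D (16x^2 + 16y^2 + 64) dA = ∫_{0}^{2π} ∫_{0}^{4} (16r^2 + 64) · r dr dθ.

Inner integral (in r): ∫_{0}^{4} (16r^2 + 64) · r dr = 1536.

Outer integral (in θ): ∫_{0}^{2π} (1536) dθ = 3072π.

Therefore ∬_D (16x^2 + 16y^2 + 64) dA = 3072π.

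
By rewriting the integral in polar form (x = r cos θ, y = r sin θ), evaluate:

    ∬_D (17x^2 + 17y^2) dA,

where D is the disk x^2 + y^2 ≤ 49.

The region D is 0 ≤ r ≤ 7, 0 ≤ θ ≤ 2π in polar coordinates, where x = r cos(θ), y = r sin(θ), and dA = r dr dθ.

Under the substitution, the integrand becomes 17r^2, so

    ∬_D (17x^2 + 17y^2) dA = ∫_{0}^{2π} ∫_{0}^{7} (17r^2) · r dr dθ.

Inner integral (in r): ∫_{0}^{7} (17r^2) · r dr = 40817/4.

Outer integral (in θ): ∫_{0}^{2π} (40817/4) dθ = 40817π/2.

Therefore ∬_D (17x^2 + 17y^2) dA = 40817π/2.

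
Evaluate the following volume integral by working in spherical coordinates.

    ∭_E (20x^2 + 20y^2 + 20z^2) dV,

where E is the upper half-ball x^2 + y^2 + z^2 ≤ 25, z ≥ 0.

In spherical coordinates, x = ρ sin(φ) cos(θ), y = ρ sin(φ) sin(θ), z = ρ cos(φ), and dV = ρ^2 sin(φ) dρ dφ dθ.

The integrand becomes 20ρ^2, so

    ∭_E (20x^2 + 20y^2 + 20z^2) dV = ∫_{0}^{2π} ∫_{0}^{π/2} ∫_{0}^{5} (20ρ^2) · ρ^2 sin(φ) dρ dφ dθ.

Inner (ρ): 12500sin(φ).
Middle (φ): 12500.
Outer (θ): 25000π.

Therefore the triple integral equals 25000π.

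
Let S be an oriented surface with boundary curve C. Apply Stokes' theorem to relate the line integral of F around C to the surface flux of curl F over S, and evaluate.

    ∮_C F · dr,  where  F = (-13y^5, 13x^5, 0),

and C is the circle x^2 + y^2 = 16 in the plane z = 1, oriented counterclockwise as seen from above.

Let S be the flat disk x^2 + y^2 ≤ 16 in the plane z = 1, with upward unit normal n̂ = ẑ. By Stokes' theorem,

    ∮_C F · dr = ∬_S (∇ × F) · n̂ dS = ∬_D (curl F)_z dA,

where D is the disk x^2 + y^2 ≤ 16.

Compute the curl of F = (-13y^5, 13x^5, 0):
    (∇ × F)_x = ∂F_z/∂y - ∂F_y/∂z = 0,
    (∇ × F)_y = ∂F_x/∂z - ∂F_z/∂x = 0,
    (∇ × F)_z = ∂F_y/∂x - ∂F_x/∂y = 65x^4 + 65y^4.

On z = 1, (curl F)_z = 65x^4 + 65y^4.

Convert to polar (x = r cos θ, y = r sin θ, dA = r dr dθ); the integrand becomes 65r^4(sin(θ)^4 + cos(θ)^4), so

    ∬_D (curl F)_z dA = ∫_0^{2π} ∫_0^{4} (65r^4(sin(θ)^4 + cos(θ)^4)) · r dr dθ.

Inner (r from 0 to 4): 133120sin(θ)^4/3 + 133120cos(θ)^4/3.
Outer (θ from 0 to 2π): 66560π.

Therefore ∮_C F · dr = 66560π.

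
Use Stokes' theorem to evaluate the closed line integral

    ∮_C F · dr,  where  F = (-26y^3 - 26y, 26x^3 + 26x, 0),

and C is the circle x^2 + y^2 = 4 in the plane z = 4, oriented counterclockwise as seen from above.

Let S be the flat disk x^2 + y^2 ≤ 4 in the plane z = 4, with upward unit normal n̂ = ẑ. By Stokes' theorem,

    ∮_C F · dr = ∬_S (∇ × F) · n̂ dS = ∬_D (curl F)_z dA,

where D is the disk x^2 + y^2 ≤ 4.

Compute the curl of F = (-26y^3 - 26y, 26x^3 + 26x, 0):
    (∇ × F)_x = ∂F_z/∂y - ∂F_y/∂z = 0,
    (∇ × F)_y = ∂F_x/∂z - ∂F_z/∂x = 0,
    (∇ × F)_z = ∂F_y/∂x - ∂F_x/∂y = 78x^2 + 78y^2 + 52.

On z = 4, (curl F)_z = 78x^2 + 78y^2 + 52.

Convert to polar (x = r cos θ, y = r sin θ, dA = r dr dθ); the integrand becomes 78r^2 + 52, so

    ∬_D (curl F)_z dA = ∫_0^{2π} ∫_0^{2} (78r^2 + 52) · r dr dθ.

Inner (r from 0 to 2): 416.
Outer (θ from 0 to 2π): 832π.

Therefore ∮_C F · dr = 832π.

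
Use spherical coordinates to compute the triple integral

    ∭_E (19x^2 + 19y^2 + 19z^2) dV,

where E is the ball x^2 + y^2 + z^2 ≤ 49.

In spherical coordinates, x = ρ sin(φ) cos(θ), y = ρ sin(φ) sin(θ), z = ρ cos(φ), and dV = ρ^2 sin(φ) dρ dφ dθ.

The integrand becomes 19ρ^2, so

    ∭_E (19x^2 + 19y^2 + 19z^2) dV = ∫_{0}^{2π} ∫_{0}^{π} ∫_{0}^{7} (19ρ^2) · ρ^2 sin(φ) dρ dφ dθ.

Inner (ρ): 319333sin(φ)/5.
Middle (φ): 638666/5.
Outer (θ): 1277332π/5.

Therefore the triple integral equals 1277332π/5.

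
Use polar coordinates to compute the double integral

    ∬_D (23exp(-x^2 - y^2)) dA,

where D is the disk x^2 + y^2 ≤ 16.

The region D is 0 ≤ r ≤ 4, 0 ≤ θ ≤ 2π in polar coordinates, where x = r cos(θ), y = r sin(θ), and dA = r dr dθ.

Under the substitution, the integrand becomes 23exp(-r^2), so

    ∬_D (23exp(-x^2 - y^2)) dA = ∫_{0}^{2π} ∫_{0}^{4} (23exp(-r^2)) · r dr dθ.

Inner integral (in r): ∫_{0}^{4} (23exp(-r^2)) · r dr = 23/2 - 23exp(-16)/2.

Outer integral (in θ): ∫_{0}^{2π} (23/2 - 23exp(-16)/2) dθ = -23π exp(-16) + 23π.

Therefore ∬_D (23exp(-x^2 - y^2)) dA = -23π exp(-16) + 23π.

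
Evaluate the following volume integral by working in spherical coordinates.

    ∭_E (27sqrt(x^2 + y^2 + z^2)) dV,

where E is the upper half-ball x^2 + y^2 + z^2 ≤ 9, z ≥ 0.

In spherical coordinates, x = ρ sin(φ) cos(θ), y = ρ sin(φ) sin(θ), z = ρ cos(φ), and dV = ρ^2 sin(φ) dρ dφ dθ.

The integrand becomes 27ρ, so

    ∭_E (27sqrt(x^2 + y^2 + z^2)) dV = ∫_{0}^{2π} ∫_{0}^{π/2} ∫_{0}^{3} (27ρ) · ρ^2 sin(φ) dρ dφ dθ.

Inner (ρ): 2187sin(φ)/4.
Middle (φ): 2187/4.
Outer (θ): 2187π/2.

Therefore the triple integral equals 2187π/2.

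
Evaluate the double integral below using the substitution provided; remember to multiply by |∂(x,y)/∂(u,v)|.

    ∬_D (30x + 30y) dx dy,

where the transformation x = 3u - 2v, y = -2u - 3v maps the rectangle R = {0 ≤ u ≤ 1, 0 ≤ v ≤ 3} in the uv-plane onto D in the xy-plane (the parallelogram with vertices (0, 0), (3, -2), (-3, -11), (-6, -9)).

Compute the Jacobian determinant of (x, y) with respect to (u, v):

    ∂(x,y)/∂(u,v) = | 3  -2 | = (3)(-3) - (-2)(-2) = -13.
                   | -2  -3 |

Its absolute value is |J| = 13 (the area scaling factor).

Substituting x = 3u - 2v, y = -2u - 3v into the integrand,

    30x + 30y → 30u - 150v,

so the integral becomes

    ∬_R (30u - 150v) · |J| du dv = ∫_0^1 ∫_0^3 (390u - 1950v) dv du.

Inner (v): 1170u - 8775.
Outer (u): -8190.

Therefore ∬_D (30x + 30y) dx dy = -8190.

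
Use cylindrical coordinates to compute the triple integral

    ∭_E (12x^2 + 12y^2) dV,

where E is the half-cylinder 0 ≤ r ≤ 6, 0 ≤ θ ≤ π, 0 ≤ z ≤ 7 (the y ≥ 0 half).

In cylindrical coordinates, x = r cos(θ), y = r sin(θ), z = z, and dV = r dr dθ dz.

The integrand becomes 12r^2, so

    ∭_E (12x^2 + 12y^2) dV = ∫_{0}^{π} ∫_{0}^{6} ∫_{0}^{7} (12r^2) · r dz dr dθ.

Inner (z): 84r^3.
Middle (r from 0 to 6): 27216.
Outer (θ): 27216π.

Therefore the triple integral equals 27216π.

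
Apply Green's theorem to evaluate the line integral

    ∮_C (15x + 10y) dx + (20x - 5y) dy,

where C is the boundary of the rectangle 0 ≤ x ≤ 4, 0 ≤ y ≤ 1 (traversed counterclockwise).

Green's theorem converts the closed line integral into a double integral over the enclosed region D:

    ∮_C P dx + Q dy = ∬_D (∂Q/∂x - ∂P/∂y) dA.

Here P = 15x + 10y, Q = 20x - 5y, so

    ∂Q/∂x = 20,    ∂P/∂y = 10,
    ∂Q/∂x - ∂P/∂y = 10.

D is the region 0 ≤ x ≤ 4, 0 ≤ y ≤ 1. Evaluating the double integral:

    ∬_D (10) dA = ∫_0^{4} ∫_0^{1} (10) dy dx.

Inner (y from 0 to 1): 10.
Outer (x from 0 to 4): 40.

Therefore ∮_C P dx + Q dy = 40.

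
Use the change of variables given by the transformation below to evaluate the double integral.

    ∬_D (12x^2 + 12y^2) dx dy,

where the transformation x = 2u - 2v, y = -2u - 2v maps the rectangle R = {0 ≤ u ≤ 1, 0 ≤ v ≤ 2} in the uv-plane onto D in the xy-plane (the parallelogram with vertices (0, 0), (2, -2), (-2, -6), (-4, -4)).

Compute the Jacobian determinant of (x, y) with respect to (u, v):

    ∂(x,y)/∂(u,v) = | 2  -2 | = (2)(-2) - (-2)(-2) = -8.
                   | -2  -2 |

Its absolute value is |J| = 8 (the area scaling factor).

Substituting x = 2u - 2v, y = -2u - 2v into the integrand,

    12x^2 + 12y^2 → 96u^2 + 96v^2,

so the integral becomes

    ∬_R (96u^2 + 96v^2) · |J| du dv = ∫_0^1 ∫_0^2 (768u^2 + 768v^2) dv du.

Inner (v): 1536u^2 + 2048.
Outer (u): 2560.

Therefore ∬_D (12x^2 + 12y^2) dx dy = 2560.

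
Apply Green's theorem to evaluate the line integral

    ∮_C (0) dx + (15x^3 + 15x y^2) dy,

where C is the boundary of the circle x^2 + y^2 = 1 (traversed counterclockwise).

Green's theorem converts the closed line integral into a double integral over the enclosed region D:

    ∮_C P dx + Q dy = ∬_D (∂Q/∂x - ∂P/∂y) dA.

Here P = 0, Q = 15x^3 + 15x y^2, so

    ∂Q/∂x = 45x^2 + 15y^2,    ∂P/∂y = 0,
    ∂Q/∂x - ∂P/∂y = 45x^2 + 15y^2.

D is the region x^2 + y^2 ≤ 1. Evaluating the double integral:

In polar coordinates (x = r cos θ, y = r sin θ, dA = r dr dθ) the integrand becomes 15r^2(cos(2θ) + 2), so

    ∬_D (45x^2 + 15y^2) dA = ∫_0^{2π} ∫_0^{1} (15r^2(cos(2θ) + 2)) · r dr dθ.

Inner (r from 0 to 1): 15cos(2θ)/4 + 15/2.
Outer (θ from 0 to 2π): 15π.

Therefore ∮_C P dx + Q dy = 15π.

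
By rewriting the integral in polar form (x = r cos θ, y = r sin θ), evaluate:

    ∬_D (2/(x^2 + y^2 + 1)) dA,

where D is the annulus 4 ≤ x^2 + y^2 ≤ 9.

The region D is 2 ≤ r ≤ 3, 0 ≤ θ ≤ 2π in polar coordinates, where x = r cos(θ), y = r sin(θ), and dA = r dr dθ.

Under the substitution, the integrand becomes 2/(r^2 + 1), so

    ∬_D (2/(x^2 + y^2 + 1)) dA = ∫_{0}^{2π} ∫_{2}^{3} (2/(r^2 + 1)) · r dr dθ.

Inner integral (in r): ∫_{2}^{3} (2/(r^2 + 1)) · r dr = log(2).

Outer integral (in θ): ∫_{0}^{2π} (log(2)) dθ = 2π log(2).

Therefore ∬_D (2/(x^2 + y^2 + 1)) dA = 2π log(2).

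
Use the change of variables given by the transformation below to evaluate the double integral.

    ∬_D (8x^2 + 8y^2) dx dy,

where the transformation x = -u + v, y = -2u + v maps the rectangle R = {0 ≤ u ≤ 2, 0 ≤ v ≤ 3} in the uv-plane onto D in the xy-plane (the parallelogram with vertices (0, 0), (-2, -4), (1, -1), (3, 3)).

Compute the Jacobian determinant of (x, y) with respect to (u, v):

    ∂(x,y)/∂(u,v) = | -1  1 | = (-1)(1) - (1)(-2) = 1.
                   | -2  1 |

Its absolute value is |J| = 1 (the area scaling factor).

Substituting x = -u + v, y = -2u + v into the integrand,

    8x^2 + 8y^2 → 40u^2 - 48u v + 16v^2,

so the integral becomes

    ∬_R (40u^2 - 48u v + 16v^2) · |J| du dv = ∫_0^2 ∫_0^3 (40u^2 - 48u v + 16v^2) dv du.

Inner (v): 120u^2 - 216u + 144.
Outer (u): 176.

Therefore ∬_D (8x^2 + 8y^2) dx dy = 176.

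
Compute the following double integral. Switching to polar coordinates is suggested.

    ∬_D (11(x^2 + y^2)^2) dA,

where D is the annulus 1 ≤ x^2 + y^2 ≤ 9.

The region D is 1 ≤ r ≤ 3, 0 ≤ θ ≤ 2π in polar coordinates, where x = r cos(θ), y = r sin(θ), and dA = r dr dθ.

Under the substitution, the integrand becomes 11r^4, so

    ∬_D (11(x^2 + y^2)^2) dA = ∫_{0}^{2π} ∫_{1}^{3} (11r^4) · r dr dθ.

Inner integral (in r): ∫_{1}^{3} (11r^4) · r dr = 4004/3.

Outer integral (in θ): ∫_{0}^{2π} (4004/3) dθ = 8008π/3.

Therefore ∬_D (11(x^2 + y^2)^2) dA = 8008π/3.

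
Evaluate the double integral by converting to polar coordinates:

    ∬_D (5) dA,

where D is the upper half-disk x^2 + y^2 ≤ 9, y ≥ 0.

The region D is 0 ≤ r ≤ 3, 0 ≤ θ ≤ π in polar coordinates, where x = r cos(θ), y = r sin(θ), and dA = r dr dθ.

Under the substitution, the integrand becomes 5, so

    ∬_D (5) dA = ∫_{0}^{π} ∫_{0}^{3} (5) · r dr dθ.

Inner integral (in r): ∫_{0}^{3} (5) · r dr = 45/2.

Outer integral (in θ): ∫_{0}^{π} (45/2) dθ = 45π/2.

Therefore ∬_D (5) dA = 45π/2.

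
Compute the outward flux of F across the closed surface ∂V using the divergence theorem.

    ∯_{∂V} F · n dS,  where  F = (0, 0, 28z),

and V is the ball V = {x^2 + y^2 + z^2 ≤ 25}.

By the divergence theorem,

    ∯_{∂V} F · n dS = ∭_V (∇ · F) dV.

Compute the divergence:
    ∇ · F = ∂F_x/∂x + ∂F_y/∂y + ∂F_z/∂z = 0 + 0 + 28 = 28.

In spherical coordinates, x = ρ sin(φ) cos(θ), y = ρ sin(φ) sin(θ), z = ρ cos(φ), dV = ρ^2 sin(φ) dρ dφ dθ, with 0 ≤ ρ ≤ 5, 0 ≤ φ ≤ π, 0 ≤ θ ≤ 2π.

The integrand, after substitution and multiplying by the volume element, becomes (28) · ρ^2 sin(φ), so

    ∭_V (∇·F) dV = ∫_0^{2π} ∫_0^{π} ∫_0^{5} (28) · ρ^2 sin(φ) dρ dφ dθ.

Inner (ρ from 0 to 5): 3500sin(φ)/3.
Middle (φ from 0 to π): 7000/3.
Outer (θ from 0 to 2π): 14000π/3.

Therefore ∯_{∂V} F · n dS = 14000π/3.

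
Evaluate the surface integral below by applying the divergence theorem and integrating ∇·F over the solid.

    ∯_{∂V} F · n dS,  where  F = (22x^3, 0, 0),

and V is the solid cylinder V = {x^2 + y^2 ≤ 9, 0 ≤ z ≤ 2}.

By the divergence theorem,

    ∯_{∂V} F · n dS = ∭_V (∇ · F) dV.

Compute the divergence:
    ∇ · F = ∂F_x/∂x + ∂F_y/∂y + ∂F_z/∂z = 66x^2 + 0 + 0 = 66x^2.

In cylindrical coordinates, x = r cos(θ), y = r sin(θ), z = z, dV = r dr dθ dz, with 0 ≤ r ≤ 3, 0 ≤ θ ≤ 2π, 0 ≤ z ≤ 2.

The integrand, after substitution and multiplying by the volume element, becomes (66r^2cos(θ)^2) · r, so

    ∭_V (∇·F) dV = ∫_0^{2π} ∫_0^{3} ∫_0^{2} (66r^2cos(θ)^2) · r dz dr dθ.

Inner (z from 0 to 2): 132r^3cos(θ)^2.
Middle (r from 0 to 3): 2673cos(θ)^2.
Outer (θ from 0 to 2π): 2673π.

Therefore ∯_{∂V} F · n dS = 2673π.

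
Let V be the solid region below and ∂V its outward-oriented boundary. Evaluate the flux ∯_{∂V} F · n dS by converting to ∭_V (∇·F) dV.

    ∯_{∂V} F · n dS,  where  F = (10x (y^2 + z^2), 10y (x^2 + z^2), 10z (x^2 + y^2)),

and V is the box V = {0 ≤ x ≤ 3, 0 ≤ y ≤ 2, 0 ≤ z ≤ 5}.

By the divergence theorem,

    ∯_{∂V} F · n dS = ∭_V (∇ · F) dV.

Compute the divergence:
    ∇ · F = ∂F_x/∂x + ∂F_y/∂y + ∂F_z/∂z = 10y^2 + 10z^2 + 10x^2 + 10z^2 + 10x^2 + 10y^2 = 20x^2 + 20y^2 + 20z^2.

V is a rectangular box, so dV = dx dy dz with 0 ≤ x ≤ 3, 0 ≤ y ≤ 2, 0 ≤ z ≤ 5.

Integrate (20x^2 + 20y^2 + 20z^2) over V as an iterated integral:

    ∭_V (∇·F) dV = ∫_0^{3} ∫_0^{2} ∫_0^{5} (20x^2 + 20y^2 + 20z^2) dz dy dx.

Inner (z from 0 to 5): 100x^2 + 100y^2 + 2500/3.
Middle (y from 0 to 2): 200x^2 + 5800/3.
Outer (x from 0 to 3): 7600.

Therefore ∯_{∂V} F · n dS = 7600.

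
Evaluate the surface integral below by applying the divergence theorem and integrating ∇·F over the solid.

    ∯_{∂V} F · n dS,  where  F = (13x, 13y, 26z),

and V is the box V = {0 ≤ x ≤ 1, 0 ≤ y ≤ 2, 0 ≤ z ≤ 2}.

By the divergence theorem,

    ∯_{∂V} F · n dS = ∭_V (∇ · F) dV.

Compute the divergence:
    ∇ · F = ∂F_x/∂x + ∂F_y/∂y + ∂F_z/∂z = 13 + 13 + 26 = 52.

V is a rectangular box, so dV = dx dy dz with 0 ≤ x ≤ 1, 0 ≤ y ≤ 2, 0 ≤ z ≤ 2.

Integrate (52) over V as an iterated integral:

    ∭_V (∇·F) dV = ∫_0^{1} ∫_0^{2} ∫_0^{2} (52) dz dy dx.

Inner (z from 0 to 2): 104.
Middle (y from 0 to 2): 208.
Outer (x from 0 to 1): 208.

Therefore ∯_{∂V} F · n dS = 208.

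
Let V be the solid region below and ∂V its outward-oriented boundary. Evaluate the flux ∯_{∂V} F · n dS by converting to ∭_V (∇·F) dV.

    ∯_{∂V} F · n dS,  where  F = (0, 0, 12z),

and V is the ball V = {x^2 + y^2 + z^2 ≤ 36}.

By the divergence theorem,

    ∯_{∂V} F · n dS = ∭_V (∇ · F) dV.

Compute the divergence:
    ∇ · F = ∂F_x/∂x + ∂F_y/∂y + ∂F_z/∂z = 0 + 0 + 12 = 12.

In spherical coordinates, x = ρ sin(φ) cos(θ), y = ρ sin(φ) sin(θ), z = ρ cos(φ), dV = ρ^2 sin(φ) dρ dφ dθ, with 0 ≤ ρ ≤ 6, 0 ≤ φ ≤ π, 0 ≤ θ ≤ 2π.

The integrand, after substitution and multiplying by the volume element, becomes (12) · ρ^2 sin(φ), so

    ∭_V (∇·F) dV = ∫_0^{2π} ∫_0^{π} ∫_0^{6} (12) · ρ^2 sin(φ) dρ dφ dθ.

Inner (ρ from 0 to 6): 864sin(φ).
Middle (φ from 0 to π): 1728.
Outer (θ from 0 to 2π): 3456π.

Therefore ∯_{∂V} F · n dS = 3456π.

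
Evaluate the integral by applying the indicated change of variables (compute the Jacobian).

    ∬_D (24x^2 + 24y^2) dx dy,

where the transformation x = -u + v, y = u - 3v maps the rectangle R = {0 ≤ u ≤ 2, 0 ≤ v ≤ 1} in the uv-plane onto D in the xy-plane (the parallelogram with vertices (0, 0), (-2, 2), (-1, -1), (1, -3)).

Compute the Jacobian determinant of (x, y) with respect to (u, v):

    ∂(x,y)/∂(u,v) = | -1  1 | = (-1)(-3) - (1)(1) = 2.
                   | 1  -3 |

Its absolute value is |J| = 2 (the area scaling factor).

Substituting x = -u + v, y = u - 3v into the integrand,

    24x^2 + 24y^2 → 48u^2 - 192u v + 240v^2,

so the integral becomes

    ∬_R (48u^2 - 192u v + 240v^2) · |J| du dv = ∫_0^2 ∫_0^1 (96u^2 - 384u v + 480v^2) dv du.

Inner (v): 96u^2 - 192u + 160.
Outer (u): 192.

Therefore ∬_D (24x^2 + 24y^2) dx dy = 192.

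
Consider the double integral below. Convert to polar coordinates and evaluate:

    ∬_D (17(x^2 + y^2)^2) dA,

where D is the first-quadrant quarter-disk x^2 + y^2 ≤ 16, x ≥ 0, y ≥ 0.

The region D is 0 ≤ r ≤ 4, 0 ≤ θ ≤ π/2 in polar coordinates, where x = r cos(θ), y = r sin(θ), and dA = r dr dθ.

Under the substitution, the integrand becomes 17r^4, so

    ∬_D (17(x^2 + y^2)^2) dA = ∫_{0}^{π/2} ∫_{0}^{4} (17r^4) · r dr dθ.

Inner integral (in r): ∫_{0}^{4} (17r^4) · r dr = 34816/3.

Outer integral (in θ): ∫_{0}^{π/2} (34816/3) dθ = 17408π/3.

Therefore ∬_D (17(x^2 + y^2)^2) dA = 17408π/3.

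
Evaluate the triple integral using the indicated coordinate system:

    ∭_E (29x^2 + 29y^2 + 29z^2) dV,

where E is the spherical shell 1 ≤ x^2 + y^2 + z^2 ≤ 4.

In spherical coordinates, x = ρ sin(φ) cos(θ), y = ρ sin(φ) sin(θ), z = ρ cos(φ), and dV = ρ^2 sin(φ) dρ dφ dθ.

The integrand becomes 29ρ^2, so

    ∭_E (29x^2 + 29y^2 + 29z^2) dV = ∫_{0}^{2π} ∫_{0}^{π} ∫_{1}^{2} (29ρ^2) · ρ^2 sin(φ) dρ dφ dθ.

Inner (ρ): 899sin(φ)/5.
Middle (φ): 1798/5.
Outer (θ): 3596π/5.

Therefore the triple integral equals 3596π/5.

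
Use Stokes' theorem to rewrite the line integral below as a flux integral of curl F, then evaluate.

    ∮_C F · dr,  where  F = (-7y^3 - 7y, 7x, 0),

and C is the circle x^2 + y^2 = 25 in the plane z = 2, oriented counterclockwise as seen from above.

Let S be the flat disk x^2 + y^2 ≤ 25 in the plane z = 2, with upward unit normal n̂ = ẑ. By Stokes' theorem,

    ∮_C F · dr = ∬_S (∇ × F) · n̂ dS = ∬_D (curl F)_z dA,

where D is the disk x^2 + y^2 ≤ 25.

Compute the curl of F = (-7y^3 - 7y, 7x, 0):
    (∇ × F)_x = ∂F_z/∂y - ∂F_y/∂z = 0,
    (∇ × F)_y = ∂F_x/∂z - ∂F_z/∂x = 0,
    (∇ × F)_z = ∂F_y/∂x - ∂F_x/∂y = 21y^2 + 14.

On z = 2, (curl F)_z = 21y^2 + 14.

Convert to polar (x = r cos θ, y = r sin θ, dA = r dr dθ); the integrand becomes 21r^2sin(θ)^2 + 14, so

    ∬_D (curl F)_z dA = ∫_0^{2π} ∫_0^{5} (21r^2sin(θ)^2 + 14) · r dr dθ.

Inner (r from 0 to 5): 13125sin(θ)^2/4 + 175.
Outer (θ from 0 to 2π): 14525π/4.

Therefore ∮_C F · dr = 14525π/4.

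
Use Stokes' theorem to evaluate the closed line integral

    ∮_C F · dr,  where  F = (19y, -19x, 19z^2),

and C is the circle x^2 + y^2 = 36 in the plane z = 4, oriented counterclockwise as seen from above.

Let S be the flat disk x^2 + y^2 ≤ 36 in the plane z = 4, with upward unit normal n̂ = ẑ. By Stokes' theorem,

    ∮_C F · dr = ∬_S (∇ × F) · n̂ dS = ∬_D (curl F)_z dA,

where D is the disk x^2 + y^2 ≤ 36.

Compute the curl of F = (19y, -19x, 19z^2):
    (∇ × F)_x = ∂F_z/∂y - ∂F_y/∂z = 0,
    (∇ × F)_y = ∂F_x/∂z - ∂F_z/∂x = 0,
    (∇ × F)_z = ∂F_y/∂x - ∂F_x/∂y = -38.

On z = 4, (curl F)_z = -38.

Convert to polar (x = r cos θ, y = r sin θ, dA = r dr dθ); the integrand becomes -38, so

    ∬_D (curl F)_z dA = ∫_0^{2π} ∫_0^{6} (-38) · r dr dθ.

Inner (r from 0 to 6): -684.
Outer (θ from 0 to 2π): -1368π.

Therefore ∮_C F · dr = -1368π.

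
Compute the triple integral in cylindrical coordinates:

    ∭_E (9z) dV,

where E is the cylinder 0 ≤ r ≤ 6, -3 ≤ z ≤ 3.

In cylindrical coordinates, x = r cos(θ), y = r sin(θ), z = z, and dV = r dr dθ dz.

The integrand becomes 9z, so

    ∭_E (9z) dV = ∫_{0}^{2π} ∫_{0}^{6} ∫_{-3}^{3} (9z) · r dz dr dθ.

Inner (z): 0.
Middle (r from 0 to 6): 0.
Outer (θ): 0.

Therefore the triple integral equals 0.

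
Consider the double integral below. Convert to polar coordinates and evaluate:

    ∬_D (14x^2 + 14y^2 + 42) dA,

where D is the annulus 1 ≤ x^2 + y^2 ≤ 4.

The region D is 1 ≤ r ≤ 2, 0 ≤ θ ≤ 2π in polar coordinates, where x = r cos(θ), y = r sin(θ), and dA = r dr dθ.

Under the substitution, the integrand becomes 14r^2 + 42, so

    ∬_D (14x^2 + 14y^2 + 42) dA = ∫_{0}^{2π} ∫_{1}^{2} (14r^2 + 42) · r dr dθ.

Inner integral (in r): ∫_{1}^{2} (14r^2 + 42) · r dr = 231/2.

Outer integral (in θ): ∫_{0}^{2π} (231/2) dθ = 231π.

Therefore ∬_D (14x^2 + 14y^2 + 42) dA = 231π.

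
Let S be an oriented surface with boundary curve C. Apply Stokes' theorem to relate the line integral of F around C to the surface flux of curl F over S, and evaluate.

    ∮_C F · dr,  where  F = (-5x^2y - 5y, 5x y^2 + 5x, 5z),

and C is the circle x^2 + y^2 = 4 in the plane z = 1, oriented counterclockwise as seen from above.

Let S be the flat disk x^2 + y^2 ≤ 4 in the plane z = 1, with upward unit normal n̂ = ẑ. By Stokes' theorem,

    ∮_C F · dr = ∬_S (∇ × F) · n̂ dS = ∬_D (curl F)_z dA,

where D is the disk x^2 + y^2 ≤ 4.

Compute the curl of F = (-5x^2y - 5y, 5x y^2 + 5x, 5z):
    (∇ × F)_x = ∂F_z/∂y - ∂F_y/∂z = 0,
    (∇ × F)_y = ∂F_x/∂z - ∂F_z/∂x = 0,
    (∇ × F)_z = ∂F_y/∂x - ∂F_x/∂y = 5x^2 + 5y^2 + 10.

On z = 1, (curl F)_z = 5x^2 + 5y^2 + 10.

Convert to polar (x = r cos θ, y = r sin θ, dA = r dr dθ); the integrand becomes 5r^2 + 10, so

    ∬_D (curl F)_z dA = ∫_0^{2π} ∫_0^{2} (5r^2 + 10) · r dr dθ.

Inner (r from 0 to 2): 40.
Outer (θ from 0 to 2π): 80π.

Therefore ∮_C F · dr = 80π.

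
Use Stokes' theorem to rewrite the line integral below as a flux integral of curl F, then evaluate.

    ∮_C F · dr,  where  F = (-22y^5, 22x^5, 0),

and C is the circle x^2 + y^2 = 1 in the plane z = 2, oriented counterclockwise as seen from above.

Let S be the flat disk x^2 + y^2 ≤ 1 in the plane z = 2, with upward unit normal n̂ = ẑ. By Stokes' theorem,

    ∮_C F · dr = ∬_S (∇ × F) · n̂ dS = ∬_D (curl F)_z dA,

where D is the disk x^2 + y^2 ≤ 1.

Compute the curl of F = (-22y^5, 22x^5, 0):
    (∇ × F)_x = ∂F_z/∂y - ∂F_y/∂z = 0,
    (∇ × F)_y = ∂F_x/∂z - ∂F_z/∂x = 0,
    (∇ × F)_z = ∂F_y/∂x - ∂F_x/∂y = 110x^4 + 110y^4.

On z = 2, (curl F)_z = 110x^4 + 110y^4.

Convert to polar (x = r cos θ, y = r sin θ, dA = r dr dθ); the integrand becomes 110r^4(sin(θ)^4 + cos(θ)^4), so

    ∬_D (curl F)_z dA = ∫_0^{2π} ∫_0^{1} (110r^4(sin(θ)^4 + cos(θ)^4)) · r dr dθ.

Inner (r from 0 to 1): 55sin(θ)^4/3 + 55cos(θ)^4/3.
Outer (θ from 0 to 2π): 55π/2.

Therefore ∮_C F · dr = 55π/2.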